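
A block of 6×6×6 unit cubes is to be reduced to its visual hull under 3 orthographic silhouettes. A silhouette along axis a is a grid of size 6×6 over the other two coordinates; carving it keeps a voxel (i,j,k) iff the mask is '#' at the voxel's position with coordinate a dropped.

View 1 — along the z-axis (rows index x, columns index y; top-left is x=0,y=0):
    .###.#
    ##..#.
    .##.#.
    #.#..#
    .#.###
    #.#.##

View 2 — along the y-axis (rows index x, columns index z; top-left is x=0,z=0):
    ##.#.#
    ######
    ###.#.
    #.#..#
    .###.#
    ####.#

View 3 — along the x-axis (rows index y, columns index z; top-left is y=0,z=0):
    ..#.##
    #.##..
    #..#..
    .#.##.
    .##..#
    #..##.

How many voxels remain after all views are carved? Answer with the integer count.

voxel count = 43

initial block: 6^3 = 216
step 1: project along z, AND mask (21/36) → |grid| = 126
step 2: project along y, AND mask (26/36) → |grid| = 91
step 3: project along x, AND mask (17/36) → |grid| = 43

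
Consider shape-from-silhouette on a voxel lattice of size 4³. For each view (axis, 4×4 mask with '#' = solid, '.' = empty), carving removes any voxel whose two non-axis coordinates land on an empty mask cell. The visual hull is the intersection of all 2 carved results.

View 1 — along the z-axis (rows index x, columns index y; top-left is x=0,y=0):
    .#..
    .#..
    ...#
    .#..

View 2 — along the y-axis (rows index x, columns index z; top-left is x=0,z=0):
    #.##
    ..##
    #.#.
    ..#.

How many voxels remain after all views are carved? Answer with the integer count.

initial block: 4^3 = 64
[1] z-view keeps 4 columns → grid now 16
[2] y-view keeps 8 columns → grid now 8

remaining voxels: 8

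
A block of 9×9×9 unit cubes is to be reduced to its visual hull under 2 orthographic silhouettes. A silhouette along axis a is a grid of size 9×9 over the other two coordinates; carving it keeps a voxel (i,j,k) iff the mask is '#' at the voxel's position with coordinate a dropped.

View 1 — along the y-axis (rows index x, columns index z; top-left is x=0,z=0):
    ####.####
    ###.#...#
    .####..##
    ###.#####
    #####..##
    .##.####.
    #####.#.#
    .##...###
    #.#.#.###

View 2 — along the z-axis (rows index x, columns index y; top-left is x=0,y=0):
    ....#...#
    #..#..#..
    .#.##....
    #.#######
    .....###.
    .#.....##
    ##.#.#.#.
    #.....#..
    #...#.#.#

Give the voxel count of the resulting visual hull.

initial block: 9^3 = 729
[1] y-view keeps 58 columns → grid now 522
[2] z-view keeps 33 columns → grid now 221

voxel count = 221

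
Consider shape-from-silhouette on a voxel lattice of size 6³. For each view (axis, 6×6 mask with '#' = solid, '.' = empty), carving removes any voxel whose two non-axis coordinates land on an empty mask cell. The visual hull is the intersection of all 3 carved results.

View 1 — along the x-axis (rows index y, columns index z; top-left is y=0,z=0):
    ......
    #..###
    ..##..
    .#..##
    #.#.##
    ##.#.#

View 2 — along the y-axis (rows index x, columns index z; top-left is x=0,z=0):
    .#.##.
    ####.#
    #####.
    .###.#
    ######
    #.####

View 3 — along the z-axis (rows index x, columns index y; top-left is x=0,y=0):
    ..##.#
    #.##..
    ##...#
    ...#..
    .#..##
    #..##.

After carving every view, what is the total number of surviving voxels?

initial block: 6^3 = 216
carve view 1 (along x, YZ-mask fill 17/36): 102 voxels remain
carve view 2 (along y, XZ-mask fill 28/36): 78 voxels remain
carve view 3 (along z, XY-mask fill 16/36): 35 voxels remain

remaining voxels: 35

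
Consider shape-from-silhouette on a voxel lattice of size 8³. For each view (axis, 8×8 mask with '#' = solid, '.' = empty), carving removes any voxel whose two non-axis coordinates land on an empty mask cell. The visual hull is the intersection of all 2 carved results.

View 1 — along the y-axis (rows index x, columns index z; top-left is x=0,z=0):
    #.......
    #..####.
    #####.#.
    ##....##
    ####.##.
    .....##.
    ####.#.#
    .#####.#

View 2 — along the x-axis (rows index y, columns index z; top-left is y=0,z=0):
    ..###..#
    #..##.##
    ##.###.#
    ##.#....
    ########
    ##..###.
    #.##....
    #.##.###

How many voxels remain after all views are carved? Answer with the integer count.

start: 8×8×8 = 512 voxels
V1 y: intersect with XZ mask (36 set) -- 288 left
V2 x: intersect with YZ mask (40 set) -- 183 left

183 voxels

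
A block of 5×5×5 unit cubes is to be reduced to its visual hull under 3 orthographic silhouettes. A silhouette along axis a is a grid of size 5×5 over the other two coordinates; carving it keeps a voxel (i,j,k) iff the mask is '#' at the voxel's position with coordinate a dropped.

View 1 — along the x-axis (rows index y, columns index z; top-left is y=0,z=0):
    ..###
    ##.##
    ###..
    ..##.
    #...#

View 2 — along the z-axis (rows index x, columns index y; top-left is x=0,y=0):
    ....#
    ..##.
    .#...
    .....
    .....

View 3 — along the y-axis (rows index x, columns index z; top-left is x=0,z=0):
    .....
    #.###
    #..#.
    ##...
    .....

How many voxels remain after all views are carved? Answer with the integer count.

start: 5×5×5 = 125 voxels
[1] x-view keeps 14 columns → grid now 70
[2] z-view keeps 4 columns → grid now 11
[3] y-view keeps 8 columns → grid now 6

voxel count = 6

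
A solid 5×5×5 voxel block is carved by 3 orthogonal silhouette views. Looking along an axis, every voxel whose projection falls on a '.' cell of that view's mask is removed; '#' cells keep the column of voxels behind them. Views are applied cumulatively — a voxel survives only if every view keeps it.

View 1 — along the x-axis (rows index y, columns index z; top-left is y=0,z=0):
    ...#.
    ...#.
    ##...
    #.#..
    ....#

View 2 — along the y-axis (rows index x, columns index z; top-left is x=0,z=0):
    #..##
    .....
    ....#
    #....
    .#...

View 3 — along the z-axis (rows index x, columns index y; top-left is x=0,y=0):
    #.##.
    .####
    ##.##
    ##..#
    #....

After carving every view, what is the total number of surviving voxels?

initial block: 5^3 = 125
after view 1 [x-axis, 7 of 25 cells solid] → remaining = 35
after view 2 [y-axis, 6 of 25 cells solid] → remaining = 9
after view 3 [z-axis, 15 of 25 cells solid] → remaining = 4

remaining voxels: 4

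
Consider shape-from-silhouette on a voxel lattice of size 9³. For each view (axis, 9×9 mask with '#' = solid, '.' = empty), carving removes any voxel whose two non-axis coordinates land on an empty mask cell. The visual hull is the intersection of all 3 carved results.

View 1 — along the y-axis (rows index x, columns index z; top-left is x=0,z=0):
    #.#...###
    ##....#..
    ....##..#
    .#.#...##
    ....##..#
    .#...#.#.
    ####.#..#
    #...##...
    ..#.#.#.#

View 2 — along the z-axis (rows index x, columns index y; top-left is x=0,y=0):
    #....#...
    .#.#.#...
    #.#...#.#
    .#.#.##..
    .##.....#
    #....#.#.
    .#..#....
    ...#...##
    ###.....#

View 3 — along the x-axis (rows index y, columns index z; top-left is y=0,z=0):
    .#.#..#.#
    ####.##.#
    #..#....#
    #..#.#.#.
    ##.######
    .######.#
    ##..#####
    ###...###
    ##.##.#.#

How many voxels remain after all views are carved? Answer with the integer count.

remaining voxels: 64

start: 9×9×9 = 729 voxels
[1] y-view keeps 34 columns → grid now 306
[2] z-view keeps 28 columns → grid now 102
[3] x-view keeps 52 columns → grid now 64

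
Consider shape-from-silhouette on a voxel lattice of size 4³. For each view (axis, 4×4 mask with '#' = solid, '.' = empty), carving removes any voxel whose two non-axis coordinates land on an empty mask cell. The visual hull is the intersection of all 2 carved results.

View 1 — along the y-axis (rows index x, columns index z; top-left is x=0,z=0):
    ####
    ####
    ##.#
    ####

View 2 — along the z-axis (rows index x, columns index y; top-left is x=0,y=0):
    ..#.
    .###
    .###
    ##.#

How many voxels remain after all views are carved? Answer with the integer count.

start: 4×4×4 = 64 voxels
V1 y: intersect with XZ mask (15 set) -- 60 left
V2 z: intersect with XY mask (10 set) -- 37 left

|visual hull| = 37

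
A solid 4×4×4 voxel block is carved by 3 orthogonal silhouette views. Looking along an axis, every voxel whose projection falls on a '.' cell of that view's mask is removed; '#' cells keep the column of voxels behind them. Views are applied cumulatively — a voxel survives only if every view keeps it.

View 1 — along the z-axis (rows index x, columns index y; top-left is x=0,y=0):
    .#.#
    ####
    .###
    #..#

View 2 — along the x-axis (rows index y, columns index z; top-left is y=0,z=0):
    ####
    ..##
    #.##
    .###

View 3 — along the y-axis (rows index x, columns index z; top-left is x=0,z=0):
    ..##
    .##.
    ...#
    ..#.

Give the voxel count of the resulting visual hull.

remaining voxels: 15

full grid |V| = 64
[1] z-view keeps 11 columns → grid now 44
[2] x-view keeps 12 columns → grid now 32
[3] y-view keeps 6 columns → grid now 15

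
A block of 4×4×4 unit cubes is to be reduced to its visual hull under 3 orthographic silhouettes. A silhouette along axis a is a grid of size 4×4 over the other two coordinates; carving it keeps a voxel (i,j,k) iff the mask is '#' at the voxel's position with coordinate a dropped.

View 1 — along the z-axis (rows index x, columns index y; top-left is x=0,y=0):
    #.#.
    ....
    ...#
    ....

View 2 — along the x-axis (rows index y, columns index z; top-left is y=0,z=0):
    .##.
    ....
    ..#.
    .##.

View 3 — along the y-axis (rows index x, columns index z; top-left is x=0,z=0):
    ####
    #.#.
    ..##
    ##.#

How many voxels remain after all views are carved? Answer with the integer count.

remaining voxels: 4

full grid |V| = 64
carve view 1 (along z, XY-mask fill 3/16): 12 voxels remain
carve view 2 (along x, YZ-mask fill 5/16): 5 voxels remain
carve view 3 (along y, XZ-mask fill 11/16): 4 voxels remain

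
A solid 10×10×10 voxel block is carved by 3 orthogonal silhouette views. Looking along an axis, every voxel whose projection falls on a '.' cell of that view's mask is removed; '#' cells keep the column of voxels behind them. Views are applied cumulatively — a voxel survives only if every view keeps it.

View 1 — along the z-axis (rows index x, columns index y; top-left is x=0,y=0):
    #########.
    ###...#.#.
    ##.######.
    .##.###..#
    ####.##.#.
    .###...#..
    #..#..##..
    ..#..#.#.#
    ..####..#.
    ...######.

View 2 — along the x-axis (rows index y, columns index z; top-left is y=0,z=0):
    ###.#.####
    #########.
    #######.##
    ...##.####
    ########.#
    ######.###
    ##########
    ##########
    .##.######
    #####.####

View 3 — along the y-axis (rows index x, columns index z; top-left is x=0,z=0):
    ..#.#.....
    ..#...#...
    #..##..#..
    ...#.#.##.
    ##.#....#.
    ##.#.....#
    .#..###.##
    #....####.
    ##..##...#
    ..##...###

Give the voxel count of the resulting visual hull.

full grid |V| = 1000
[1] z-view keeps 58 columns → grid now 580
[2] x-view keeps 87 columns → grid now 503
[3] y-view keeps 41 columns → grid now 198

|visual hull| = 198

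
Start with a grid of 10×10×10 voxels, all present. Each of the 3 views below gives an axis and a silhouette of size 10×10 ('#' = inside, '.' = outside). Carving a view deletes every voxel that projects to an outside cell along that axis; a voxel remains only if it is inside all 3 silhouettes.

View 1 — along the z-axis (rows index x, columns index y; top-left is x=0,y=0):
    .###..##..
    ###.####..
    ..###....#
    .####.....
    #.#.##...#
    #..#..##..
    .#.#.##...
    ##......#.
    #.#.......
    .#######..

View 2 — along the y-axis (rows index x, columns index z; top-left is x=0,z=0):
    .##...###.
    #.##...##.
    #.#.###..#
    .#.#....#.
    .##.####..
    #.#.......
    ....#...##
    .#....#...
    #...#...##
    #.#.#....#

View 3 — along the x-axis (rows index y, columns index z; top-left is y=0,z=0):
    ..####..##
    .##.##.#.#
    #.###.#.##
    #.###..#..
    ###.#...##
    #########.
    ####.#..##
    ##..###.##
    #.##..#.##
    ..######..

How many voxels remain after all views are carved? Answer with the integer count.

|visual hull| = 124

initial block: 10^3 = 1000
step 1: project along z, AND mask (45/100) → |grid| = 450
step 2: project along y, AND mask (40/100) → |grid| = 188
step 3: project along x, AND mask (65/100) → |grid| = 124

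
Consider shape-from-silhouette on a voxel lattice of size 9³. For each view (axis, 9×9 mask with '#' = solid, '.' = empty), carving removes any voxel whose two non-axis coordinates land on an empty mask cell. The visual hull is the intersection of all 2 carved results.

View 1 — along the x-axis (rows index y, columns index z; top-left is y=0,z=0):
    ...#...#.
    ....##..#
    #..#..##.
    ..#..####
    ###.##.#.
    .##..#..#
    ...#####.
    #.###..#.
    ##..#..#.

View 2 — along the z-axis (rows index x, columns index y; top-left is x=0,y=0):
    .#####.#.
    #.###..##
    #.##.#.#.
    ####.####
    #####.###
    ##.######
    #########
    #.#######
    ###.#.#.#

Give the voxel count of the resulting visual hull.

voxel count = 270

before carving: 729 voxels (9×9×9)
carve view 1 (along x, YZ-mask fill 38/81): 342 voxels remain
carve view 2 (along z, XY-mask fill 64/81): 270 voxels remain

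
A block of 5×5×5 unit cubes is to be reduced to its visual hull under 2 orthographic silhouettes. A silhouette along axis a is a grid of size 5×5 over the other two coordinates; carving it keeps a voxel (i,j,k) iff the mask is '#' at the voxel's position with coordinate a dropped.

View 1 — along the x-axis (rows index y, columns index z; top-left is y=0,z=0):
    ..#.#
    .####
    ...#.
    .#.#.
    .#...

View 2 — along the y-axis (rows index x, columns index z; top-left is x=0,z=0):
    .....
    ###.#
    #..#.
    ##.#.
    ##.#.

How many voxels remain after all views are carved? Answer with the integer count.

full grid |V| = 125
carve view 1 (along x, YZ-mask fill 10/25): 50 voxels remain
carve view 2 (along y, XZ-mask fill 12/25): 22 voxels remain

22 voxels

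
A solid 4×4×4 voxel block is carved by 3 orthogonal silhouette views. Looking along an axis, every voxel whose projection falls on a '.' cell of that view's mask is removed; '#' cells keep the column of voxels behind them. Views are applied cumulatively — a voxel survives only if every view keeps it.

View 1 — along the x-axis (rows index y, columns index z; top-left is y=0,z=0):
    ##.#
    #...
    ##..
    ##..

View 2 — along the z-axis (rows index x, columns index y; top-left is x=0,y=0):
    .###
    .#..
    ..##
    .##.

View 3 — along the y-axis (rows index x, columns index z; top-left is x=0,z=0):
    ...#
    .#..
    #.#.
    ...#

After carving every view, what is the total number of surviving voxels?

before carving: 64 voxels (4×4×4)
step 1: project along x, AND mask (8/16) → |grid| = 32
step 2: project along z, AND mask (8/16) → |grid| = 13
step 3: project along y, AND mask (5/16) → |grid| = 2

voxel count = 2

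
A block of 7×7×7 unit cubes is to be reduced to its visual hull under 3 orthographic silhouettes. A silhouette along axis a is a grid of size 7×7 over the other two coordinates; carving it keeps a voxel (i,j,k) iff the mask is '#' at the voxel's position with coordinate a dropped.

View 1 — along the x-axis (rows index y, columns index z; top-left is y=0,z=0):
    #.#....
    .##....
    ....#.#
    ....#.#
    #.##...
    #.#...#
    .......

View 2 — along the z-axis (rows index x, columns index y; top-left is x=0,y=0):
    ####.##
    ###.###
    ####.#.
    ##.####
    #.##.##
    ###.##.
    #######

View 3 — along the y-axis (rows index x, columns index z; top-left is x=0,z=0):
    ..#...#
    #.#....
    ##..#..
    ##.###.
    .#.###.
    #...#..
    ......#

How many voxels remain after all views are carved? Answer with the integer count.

remaining voxels: 33

full grid |V| = 343
carve view 1 (along x, YZ-mask fill 14/49): 98 voxels remain
carve view 2 (along z, XY-mask fill 40/49): 81 voxels remain
carve view 3 (along y, XZ-mask fill 19/49): 33 voxels remain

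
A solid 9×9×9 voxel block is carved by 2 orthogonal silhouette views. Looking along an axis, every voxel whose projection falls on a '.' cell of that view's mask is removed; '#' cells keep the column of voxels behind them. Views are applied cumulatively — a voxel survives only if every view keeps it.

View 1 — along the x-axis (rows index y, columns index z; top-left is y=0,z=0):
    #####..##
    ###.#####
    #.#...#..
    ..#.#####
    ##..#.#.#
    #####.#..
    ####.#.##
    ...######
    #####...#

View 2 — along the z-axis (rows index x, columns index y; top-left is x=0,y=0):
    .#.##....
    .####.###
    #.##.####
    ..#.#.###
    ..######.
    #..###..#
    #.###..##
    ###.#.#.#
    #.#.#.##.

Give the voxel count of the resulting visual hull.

before carving: 729 voxels (9×9×9)
after view 1 [x-axis, 54 of 81 cells solid] → remaining = 486
after view 2 [z-axis, 50 of 81 cells solid] → remaining = 288

remaining voxels: 288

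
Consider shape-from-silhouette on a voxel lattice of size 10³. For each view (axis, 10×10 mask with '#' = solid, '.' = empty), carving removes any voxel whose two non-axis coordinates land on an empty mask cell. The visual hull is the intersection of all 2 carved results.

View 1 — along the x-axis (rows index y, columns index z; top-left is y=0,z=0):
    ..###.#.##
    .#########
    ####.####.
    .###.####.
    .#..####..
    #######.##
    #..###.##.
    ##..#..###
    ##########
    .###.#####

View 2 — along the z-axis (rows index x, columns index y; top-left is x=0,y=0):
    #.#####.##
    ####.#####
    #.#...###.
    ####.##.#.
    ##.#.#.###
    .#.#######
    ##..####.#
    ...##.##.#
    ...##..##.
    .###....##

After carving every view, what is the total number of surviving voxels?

start: 10×10×10 = 1000 voxels
step 1: project along x, AND mask (74/100) → |grid| = 740
step 2: project along z, AND mask (65/100) → |grid| = 485

remaining voxels: 485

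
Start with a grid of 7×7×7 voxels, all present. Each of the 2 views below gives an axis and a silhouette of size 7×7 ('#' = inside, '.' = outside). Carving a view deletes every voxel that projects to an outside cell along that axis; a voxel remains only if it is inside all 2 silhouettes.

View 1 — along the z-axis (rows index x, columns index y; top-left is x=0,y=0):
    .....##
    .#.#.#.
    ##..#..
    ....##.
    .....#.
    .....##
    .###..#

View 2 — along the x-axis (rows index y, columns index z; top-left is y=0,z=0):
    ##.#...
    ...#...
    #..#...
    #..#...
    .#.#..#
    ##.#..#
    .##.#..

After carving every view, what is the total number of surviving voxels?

|visual hull| = 47

full grid |V| = 343
  1. axis=2 (XY plane), |mask|=17  ⇒  voxels=119
  2. axis=0 (YZ plane), |mask|=18  ⇒  voxels=47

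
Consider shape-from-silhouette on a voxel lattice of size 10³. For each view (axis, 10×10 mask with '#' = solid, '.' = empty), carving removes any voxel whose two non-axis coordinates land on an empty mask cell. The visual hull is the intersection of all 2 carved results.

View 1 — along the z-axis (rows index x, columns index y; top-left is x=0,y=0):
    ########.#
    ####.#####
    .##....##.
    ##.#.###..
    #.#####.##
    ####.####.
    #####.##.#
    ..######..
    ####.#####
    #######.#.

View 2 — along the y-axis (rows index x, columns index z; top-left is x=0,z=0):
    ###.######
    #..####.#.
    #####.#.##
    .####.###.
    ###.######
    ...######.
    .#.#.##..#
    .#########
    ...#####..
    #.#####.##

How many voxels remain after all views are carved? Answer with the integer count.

remaining voxels: 532

full grid |V| = 1000
step 1: project along z, AND mask (75/100) → |grid| = 750
step 2: project along y, AND mask (72/100) → |grid| = 532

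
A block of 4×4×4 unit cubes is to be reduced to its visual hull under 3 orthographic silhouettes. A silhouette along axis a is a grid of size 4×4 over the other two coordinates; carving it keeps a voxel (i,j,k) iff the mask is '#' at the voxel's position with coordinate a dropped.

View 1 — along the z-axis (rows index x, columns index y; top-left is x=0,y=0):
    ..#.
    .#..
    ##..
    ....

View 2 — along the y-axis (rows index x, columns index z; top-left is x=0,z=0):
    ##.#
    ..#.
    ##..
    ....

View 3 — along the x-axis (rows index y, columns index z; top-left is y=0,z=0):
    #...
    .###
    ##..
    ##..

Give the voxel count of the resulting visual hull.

remaining voxels: 5

initial block: 4^3 = 64
[1] z-view keeps 4 columns → grid now 16
[2] y-view keeps 6 columns → grid now 8
[3] x-view keeps 8 columns → grid now 5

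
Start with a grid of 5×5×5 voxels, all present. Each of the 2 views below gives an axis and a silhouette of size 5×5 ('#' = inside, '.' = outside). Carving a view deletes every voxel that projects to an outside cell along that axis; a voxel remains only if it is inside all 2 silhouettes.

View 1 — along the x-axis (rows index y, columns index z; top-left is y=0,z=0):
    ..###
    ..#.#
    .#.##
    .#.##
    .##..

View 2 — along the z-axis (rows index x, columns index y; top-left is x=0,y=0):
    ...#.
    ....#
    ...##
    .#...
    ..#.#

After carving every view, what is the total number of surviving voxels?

17 voxels

initial block: 5^3 = 125
[1] x-view keeps 13 columns → grid now 65
[2] z-view keeps 7 columns → grid now 17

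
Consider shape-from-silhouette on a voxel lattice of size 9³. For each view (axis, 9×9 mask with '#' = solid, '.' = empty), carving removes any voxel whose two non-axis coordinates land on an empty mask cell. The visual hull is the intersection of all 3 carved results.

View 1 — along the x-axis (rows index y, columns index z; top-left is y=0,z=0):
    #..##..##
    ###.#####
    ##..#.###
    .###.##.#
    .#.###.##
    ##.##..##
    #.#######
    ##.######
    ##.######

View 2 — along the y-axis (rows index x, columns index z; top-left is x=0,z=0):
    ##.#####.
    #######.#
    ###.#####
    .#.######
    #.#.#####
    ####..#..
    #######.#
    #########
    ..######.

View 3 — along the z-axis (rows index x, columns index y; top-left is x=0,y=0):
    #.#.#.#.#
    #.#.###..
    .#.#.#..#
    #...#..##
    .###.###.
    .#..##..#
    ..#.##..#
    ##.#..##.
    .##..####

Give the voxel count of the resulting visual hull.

|visual hull| = 232

start: 9×9×9 = 729 voxels
[1] x-view keeps 61 columns → grid now 549
[2] y-view keeps 65 columns → grid now 436
[3] z-view keeps 43 columns → grid now 232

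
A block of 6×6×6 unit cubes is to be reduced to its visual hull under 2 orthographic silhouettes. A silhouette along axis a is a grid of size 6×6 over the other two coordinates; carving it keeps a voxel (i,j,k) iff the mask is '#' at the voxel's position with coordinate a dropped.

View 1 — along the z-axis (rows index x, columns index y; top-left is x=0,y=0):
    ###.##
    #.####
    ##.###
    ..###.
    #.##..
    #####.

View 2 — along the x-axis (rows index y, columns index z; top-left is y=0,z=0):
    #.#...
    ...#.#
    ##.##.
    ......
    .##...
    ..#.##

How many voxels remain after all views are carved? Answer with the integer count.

start: 6×6×6 = 216 voxels
step 1: project along z, AND mask (26/36) → |grid| = 156
step 2: project along x, AND mask (13/36) → |grid| = 55

|visual hull| = 55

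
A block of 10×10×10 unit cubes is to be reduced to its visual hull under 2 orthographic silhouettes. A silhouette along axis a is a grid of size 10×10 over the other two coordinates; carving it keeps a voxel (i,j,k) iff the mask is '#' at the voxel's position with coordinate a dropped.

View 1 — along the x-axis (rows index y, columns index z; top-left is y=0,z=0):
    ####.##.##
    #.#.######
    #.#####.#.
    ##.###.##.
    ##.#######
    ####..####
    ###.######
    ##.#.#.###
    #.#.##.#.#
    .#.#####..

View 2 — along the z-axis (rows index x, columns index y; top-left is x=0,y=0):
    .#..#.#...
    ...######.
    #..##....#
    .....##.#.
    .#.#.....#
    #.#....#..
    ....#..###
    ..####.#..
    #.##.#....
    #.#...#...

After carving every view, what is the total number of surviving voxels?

remaining voxels: 288

start: 10×10×10 = 1000 voxels
step 1: project along x, AND mask (75/100) → |grid| = 750
step 2: project along z, AND mask (38/100) → |grid| = 288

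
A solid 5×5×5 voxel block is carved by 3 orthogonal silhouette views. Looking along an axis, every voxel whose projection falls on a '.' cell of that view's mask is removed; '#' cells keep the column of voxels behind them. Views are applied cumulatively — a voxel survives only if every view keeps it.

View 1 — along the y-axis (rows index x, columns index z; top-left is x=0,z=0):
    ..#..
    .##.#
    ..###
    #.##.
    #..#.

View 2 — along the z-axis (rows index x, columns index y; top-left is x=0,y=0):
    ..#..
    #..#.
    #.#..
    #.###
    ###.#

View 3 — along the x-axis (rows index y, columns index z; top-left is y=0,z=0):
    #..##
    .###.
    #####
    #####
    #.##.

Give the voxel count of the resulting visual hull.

voxel count = 28

initial block: 5^3 = 125
carve view 1 (along y, XZ-mask fill 12/25): 60 voxels remain
carve view 2 (along z, XY-mask fill 13/25): 33 voxels remain
carve view 3 (along x, YZ-mask fill 19/25): 28 voxels remain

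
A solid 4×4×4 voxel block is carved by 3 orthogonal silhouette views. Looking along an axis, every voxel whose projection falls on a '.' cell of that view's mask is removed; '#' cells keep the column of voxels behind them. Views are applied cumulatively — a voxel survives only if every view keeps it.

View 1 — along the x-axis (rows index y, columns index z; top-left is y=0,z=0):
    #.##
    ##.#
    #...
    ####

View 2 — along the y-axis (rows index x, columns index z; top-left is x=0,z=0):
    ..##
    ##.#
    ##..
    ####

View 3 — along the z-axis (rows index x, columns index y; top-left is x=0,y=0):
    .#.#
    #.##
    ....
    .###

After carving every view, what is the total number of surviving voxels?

start: 4×4×4 = 64 voxels
step 1: project along x, AND mask (11/16) → |grid| = 44
step 2: project along y, AND mask (11/16) → |grid| = 31
step 3: project along z, AND mask (8/16) → |grid| = 17

17 voxels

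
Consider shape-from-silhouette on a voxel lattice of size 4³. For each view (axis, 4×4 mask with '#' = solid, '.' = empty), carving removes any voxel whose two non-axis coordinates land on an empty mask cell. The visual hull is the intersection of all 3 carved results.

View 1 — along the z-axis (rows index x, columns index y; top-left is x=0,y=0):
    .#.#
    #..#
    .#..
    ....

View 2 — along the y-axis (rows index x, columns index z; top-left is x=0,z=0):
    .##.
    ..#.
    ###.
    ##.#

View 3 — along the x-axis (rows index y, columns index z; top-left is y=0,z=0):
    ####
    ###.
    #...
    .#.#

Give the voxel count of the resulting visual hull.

full grid |V| = 64
step 1: project along z, AND mask (5/16) → |grid| = 20
step 2: project along y, AND mask (9/16) → |grid| = 9
step 3: project along x, AND mask (10/16) → |grid| = 7

remaining voxels: 7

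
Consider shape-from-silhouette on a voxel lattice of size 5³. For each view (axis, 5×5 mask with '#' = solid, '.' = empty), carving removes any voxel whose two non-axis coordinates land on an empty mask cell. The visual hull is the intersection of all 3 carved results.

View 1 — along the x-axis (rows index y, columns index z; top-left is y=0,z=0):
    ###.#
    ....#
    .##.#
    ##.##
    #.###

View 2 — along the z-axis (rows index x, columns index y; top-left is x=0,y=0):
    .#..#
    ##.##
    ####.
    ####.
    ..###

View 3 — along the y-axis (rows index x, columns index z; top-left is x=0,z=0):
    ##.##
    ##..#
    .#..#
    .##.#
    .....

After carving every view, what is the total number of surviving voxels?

29 voxels

full grid |V| = 125
V1 x: intersect with YZ mask (16 set) -- 80 left
V2 z: intersect with XY mask (17 set) -- 53 left
V3 y: intersect with XZ mask (12 set) -- 29 left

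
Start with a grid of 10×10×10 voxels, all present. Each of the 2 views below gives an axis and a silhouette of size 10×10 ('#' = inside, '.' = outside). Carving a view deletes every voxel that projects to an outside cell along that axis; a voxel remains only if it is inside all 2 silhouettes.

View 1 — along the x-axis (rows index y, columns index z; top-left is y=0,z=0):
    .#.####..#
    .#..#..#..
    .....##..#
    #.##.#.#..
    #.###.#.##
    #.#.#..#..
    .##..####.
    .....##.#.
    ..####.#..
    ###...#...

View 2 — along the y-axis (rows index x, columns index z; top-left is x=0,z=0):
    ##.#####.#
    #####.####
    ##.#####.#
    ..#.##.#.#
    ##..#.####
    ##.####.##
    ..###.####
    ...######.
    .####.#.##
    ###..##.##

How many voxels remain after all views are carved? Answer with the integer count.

full grid |V| = 1000
after view 1 [x-axis, 46 of 100 cells solid] → remaining = 460
after view 2 [y-axis, 72 of 100 cells solid] → remaining = 328

voxel count = 328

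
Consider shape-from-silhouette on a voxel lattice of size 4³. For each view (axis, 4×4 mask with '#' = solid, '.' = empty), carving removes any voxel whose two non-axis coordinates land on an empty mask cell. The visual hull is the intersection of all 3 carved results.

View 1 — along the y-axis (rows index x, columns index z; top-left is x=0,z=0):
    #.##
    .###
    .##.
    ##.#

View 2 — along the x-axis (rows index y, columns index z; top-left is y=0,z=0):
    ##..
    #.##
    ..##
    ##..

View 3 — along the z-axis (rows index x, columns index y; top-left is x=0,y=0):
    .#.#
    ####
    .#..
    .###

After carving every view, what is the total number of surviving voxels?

initial block: 4^3 = 64
carve view 1 (along y, XZ-mask fill 11/16): 44 voxels remain
carve view 2 (along x, YZ-mask fill 9/16): 24 voxels remain
carve view 3 (along z, XY-mask fill 10/16): 16 voxels remain

remaining voxels: 16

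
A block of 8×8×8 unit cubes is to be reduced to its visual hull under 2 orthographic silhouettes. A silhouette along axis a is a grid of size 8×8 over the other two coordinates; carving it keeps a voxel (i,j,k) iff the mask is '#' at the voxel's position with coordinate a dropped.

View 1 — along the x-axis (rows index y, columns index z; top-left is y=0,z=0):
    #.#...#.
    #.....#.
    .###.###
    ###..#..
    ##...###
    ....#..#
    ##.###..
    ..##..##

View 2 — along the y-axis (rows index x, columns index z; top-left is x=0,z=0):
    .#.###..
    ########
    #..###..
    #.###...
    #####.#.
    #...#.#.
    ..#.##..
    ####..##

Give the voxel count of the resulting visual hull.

before carving: 512 voxels (8×8×8)
  1. axis=0 (YZ plane), |mask|=31  ⇒  voxels=248
  2. axis=1 (XZ plane), |mask|=38  ⇒  voxels=142

voxel count = 142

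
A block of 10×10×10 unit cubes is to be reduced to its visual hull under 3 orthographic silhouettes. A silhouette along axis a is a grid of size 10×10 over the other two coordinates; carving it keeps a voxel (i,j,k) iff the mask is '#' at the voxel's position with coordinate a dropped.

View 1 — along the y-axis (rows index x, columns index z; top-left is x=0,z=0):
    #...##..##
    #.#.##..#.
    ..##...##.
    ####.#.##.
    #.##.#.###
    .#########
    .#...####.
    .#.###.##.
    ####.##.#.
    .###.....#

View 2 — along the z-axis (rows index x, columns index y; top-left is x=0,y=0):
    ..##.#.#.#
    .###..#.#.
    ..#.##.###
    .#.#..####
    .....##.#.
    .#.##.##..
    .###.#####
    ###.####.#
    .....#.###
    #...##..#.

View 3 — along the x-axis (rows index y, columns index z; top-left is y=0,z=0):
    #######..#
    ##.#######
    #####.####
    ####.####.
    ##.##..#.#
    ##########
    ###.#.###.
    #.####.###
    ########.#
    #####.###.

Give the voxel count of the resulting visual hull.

259 voxels

start: 10×10×10 = 1000 voxels
after view 1 [y-axis, 59 of 100 cells solid] → remaining = 590
after view 2 [z-axis, 54 of 100 cells solid] → remaining = 314
after view 3 [x-axis, 82 of 100 cells solid] → remaining = 259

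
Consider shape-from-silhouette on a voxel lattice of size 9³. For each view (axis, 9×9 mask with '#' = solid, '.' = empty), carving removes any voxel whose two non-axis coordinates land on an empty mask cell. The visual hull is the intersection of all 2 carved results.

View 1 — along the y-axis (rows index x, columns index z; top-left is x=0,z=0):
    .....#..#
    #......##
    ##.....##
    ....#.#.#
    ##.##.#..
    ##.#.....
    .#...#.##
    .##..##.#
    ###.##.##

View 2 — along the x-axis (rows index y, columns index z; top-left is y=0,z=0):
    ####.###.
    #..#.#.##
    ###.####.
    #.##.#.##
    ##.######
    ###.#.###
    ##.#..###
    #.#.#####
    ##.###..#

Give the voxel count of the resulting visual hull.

before carving: 729 voxels (9×9×9)
[1] y-view keeps 36 columns → grid now 324
[2] x-view keeps 59 columns → grid now 245

voxel count = 245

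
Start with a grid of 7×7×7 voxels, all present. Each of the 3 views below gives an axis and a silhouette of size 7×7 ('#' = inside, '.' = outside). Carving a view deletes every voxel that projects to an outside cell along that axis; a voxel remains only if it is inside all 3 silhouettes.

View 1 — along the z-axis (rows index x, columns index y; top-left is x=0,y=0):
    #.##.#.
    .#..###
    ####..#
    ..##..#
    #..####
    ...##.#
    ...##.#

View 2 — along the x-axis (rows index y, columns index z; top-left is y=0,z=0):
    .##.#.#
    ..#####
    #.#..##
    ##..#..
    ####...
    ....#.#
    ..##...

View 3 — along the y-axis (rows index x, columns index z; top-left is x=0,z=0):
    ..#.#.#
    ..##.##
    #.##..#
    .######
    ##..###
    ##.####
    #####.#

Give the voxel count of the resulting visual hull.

|visual hull| = 61

before carving: 343 voxels (7×7×7)
after view 1 [z-axis, 27 of 49 cells solid] → remaining = 189
after view 2 [x-axis, 24 of 49 cells solid] → remaining = 86
after view 3 [y-axis, 34 of 49 cells solid] → remaining = 61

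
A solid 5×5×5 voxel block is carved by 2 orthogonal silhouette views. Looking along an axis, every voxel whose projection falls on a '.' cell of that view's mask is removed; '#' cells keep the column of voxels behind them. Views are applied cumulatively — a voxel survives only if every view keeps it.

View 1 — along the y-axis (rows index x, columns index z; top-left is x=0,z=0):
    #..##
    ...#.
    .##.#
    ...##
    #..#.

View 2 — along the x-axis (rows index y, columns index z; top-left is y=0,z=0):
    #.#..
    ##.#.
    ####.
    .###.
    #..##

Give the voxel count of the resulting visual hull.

remaining voxels: 33

initial block: 5^3 = 125
step 1: project along y, AND mask (11/25) → |grid| = 55
step 2: project along x, AND mask (15/25) → |grid| = 33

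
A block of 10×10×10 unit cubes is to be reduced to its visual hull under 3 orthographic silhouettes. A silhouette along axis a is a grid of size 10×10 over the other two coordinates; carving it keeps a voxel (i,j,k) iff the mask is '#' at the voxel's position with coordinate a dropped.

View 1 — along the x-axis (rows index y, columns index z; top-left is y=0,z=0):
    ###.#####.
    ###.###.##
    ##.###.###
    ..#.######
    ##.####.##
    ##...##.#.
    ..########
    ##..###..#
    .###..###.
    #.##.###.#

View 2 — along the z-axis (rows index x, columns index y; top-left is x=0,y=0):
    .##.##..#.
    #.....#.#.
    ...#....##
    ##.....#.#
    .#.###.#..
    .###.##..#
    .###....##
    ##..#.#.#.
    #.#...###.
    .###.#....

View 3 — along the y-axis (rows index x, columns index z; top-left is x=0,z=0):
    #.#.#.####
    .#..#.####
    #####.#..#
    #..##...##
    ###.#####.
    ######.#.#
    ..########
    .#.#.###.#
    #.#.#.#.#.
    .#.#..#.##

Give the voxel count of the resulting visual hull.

start: 10×10×10 = 1000 voxels
V1 x: intersect with YZ mask (71 set) -- 710 left
V2 z: intersect with XY mask (45 set) -- 321 left
V3 y: intersect with XZ mask (65 set) -- 209 left

|visual hull| = 209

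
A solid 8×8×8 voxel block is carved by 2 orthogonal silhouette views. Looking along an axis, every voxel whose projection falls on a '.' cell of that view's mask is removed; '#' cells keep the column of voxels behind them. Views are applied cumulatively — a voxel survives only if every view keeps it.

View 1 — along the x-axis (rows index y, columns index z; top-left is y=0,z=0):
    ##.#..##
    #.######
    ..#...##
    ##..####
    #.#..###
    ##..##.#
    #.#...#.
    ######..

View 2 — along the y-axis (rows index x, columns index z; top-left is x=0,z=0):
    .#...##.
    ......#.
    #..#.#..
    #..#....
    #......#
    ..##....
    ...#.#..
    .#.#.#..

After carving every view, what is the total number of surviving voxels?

full grid |V| = 512
[1] x-view keeps 40 columns → grid now 320
[2] y-view keeps 18 columns → grid now 87

|visual hull| = 87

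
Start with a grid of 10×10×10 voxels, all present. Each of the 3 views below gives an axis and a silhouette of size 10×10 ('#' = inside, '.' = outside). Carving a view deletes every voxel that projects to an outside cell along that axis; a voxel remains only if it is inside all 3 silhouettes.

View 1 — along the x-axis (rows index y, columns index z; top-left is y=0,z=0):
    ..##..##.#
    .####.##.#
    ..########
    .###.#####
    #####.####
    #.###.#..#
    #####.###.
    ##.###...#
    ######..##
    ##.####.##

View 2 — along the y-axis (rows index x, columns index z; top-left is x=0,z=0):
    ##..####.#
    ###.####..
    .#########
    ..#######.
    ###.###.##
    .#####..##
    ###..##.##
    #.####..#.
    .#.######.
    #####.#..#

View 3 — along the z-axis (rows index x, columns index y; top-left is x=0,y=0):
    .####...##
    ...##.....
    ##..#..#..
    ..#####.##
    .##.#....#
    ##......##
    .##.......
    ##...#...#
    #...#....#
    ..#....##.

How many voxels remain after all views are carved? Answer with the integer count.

before carving: 1000 voxels (10×10×10)
step 1: project along x, AND mask (73/100) → |grid| = 730
step 2: project along y, AND mask (72/100) → |grid| = 523
step 3: project along z, AND mask (39/100) → |grid| = 207

remaining voxels: 207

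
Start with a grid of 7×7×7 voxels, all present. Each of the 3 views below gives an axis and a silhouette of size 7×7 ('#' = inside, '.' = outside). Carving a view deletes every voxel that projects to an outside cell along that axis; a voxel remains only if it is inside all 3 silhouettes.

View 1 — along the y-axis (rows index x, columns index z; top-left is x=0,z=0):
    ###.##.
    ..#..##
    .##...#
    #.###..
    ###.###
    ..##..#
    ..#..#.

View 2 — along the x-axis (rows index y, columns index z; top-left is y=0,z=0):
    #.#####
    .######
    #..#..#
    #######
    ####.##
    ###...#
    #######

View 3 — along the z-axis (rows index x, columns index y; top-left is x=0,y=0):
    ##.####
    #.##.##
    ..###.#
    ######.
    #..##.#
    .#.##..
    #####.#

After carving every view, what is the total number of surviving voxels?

before carving: 343 voxels (7×7×7)
  1. axis=1 (XZ plane), |mask|=26  ⇒  voxels=182
  2. axis=0 (YZ plane), |mask|=39  ⇒  voxels=147
  3. axis=2 (XY plane), |mask|=34  ⇒  voxels=106

remaining voxels: 106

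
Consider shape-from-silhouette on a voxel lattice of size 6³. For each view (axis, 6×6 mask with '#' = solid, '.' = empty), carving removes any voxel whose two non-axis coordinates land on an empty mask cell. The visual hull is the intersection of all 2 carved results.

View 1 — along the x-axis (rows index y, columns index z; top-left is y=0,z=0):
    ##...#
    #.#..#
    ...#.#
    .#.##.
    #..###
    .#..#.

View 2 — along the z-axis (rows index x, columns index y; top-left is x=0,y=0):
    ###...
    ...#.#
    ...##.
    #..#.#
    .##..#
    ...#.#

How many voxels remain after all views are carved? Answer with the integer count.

40 voxels

start: 6×6×6 = 216 voxels
after view 1 [x-axis, 17 of 36 cells solid] → remaining = 102
after view 2 [z-axis, 15 of 36 cells solid] → remaining = 40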